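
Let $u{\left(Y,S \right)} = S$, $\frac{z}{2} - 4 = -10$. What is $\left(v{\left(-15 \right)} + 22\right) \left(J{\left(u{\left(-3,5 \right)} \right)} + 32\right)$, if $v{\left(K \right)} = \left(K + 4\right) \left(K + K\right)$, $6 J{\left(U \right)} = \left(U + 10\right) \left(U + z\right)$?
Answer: $5104$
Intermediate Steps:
$z = -12$ ($z = 8 + 2 \left(-10\right) = 8 - 20 = -12$)
$J{\left(U \right)} = \frac{\left(-12 + U\right) \left(10 + U\right)}{6}$ ($J{\left(U \right)} = \frac{\left(U + 10\right) \left(U - 12\right)}{6} = \frac{\left(10 + U\right) \left(-12 + U\right)}{6} = \frac{\left(-12 + U\right) \left(10 + U\right)}{6}$)
$v{\left(K \right)} = 2 K \left(4 + K\right)$ ($v{\left(K \right)} = \left(4 + K\right) 2 K = 2 K \left(4 + K\right)$)
$\left(v{\left(-15 \right)} + 22\right) \left(J{\left(u{\left(-3,5 \right)} \right)} + 32\right) = \left(2 \left(-15\right) \left(4 - 15\right) + 22\right) \left(\left(-20 - \frac{5}{3} + \frac{5^{2}}{6}\right) + 32\right) = \left(2 \left(-15\right) \left(-11\right) + 22\right) \left(\left(-20 - \frac{5}{3} + \frac{1}{6} \cdot 25\right) + 32\right) = \left(330 + 22\right) \left(\left(-20 - \frac{5}{3} + \frac{25}{6}\right) + 32\right) = 352 \left(- \frac{35}{2} + 32\right) = 352 \cdot \frac{29}{2} = 5104$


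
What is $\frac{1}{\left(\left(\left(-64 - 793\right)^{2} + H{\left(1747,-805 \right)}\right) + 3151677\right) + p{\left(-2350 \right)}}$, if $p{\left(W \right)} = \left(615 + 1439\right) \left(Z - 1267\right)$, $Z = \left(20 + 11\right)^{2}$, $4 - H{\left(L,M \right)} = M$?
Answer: $\frac{1}{3258411} \approx 3.069 \cdot 10^{-7}$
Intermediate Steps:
$H{\left(L,M \right)} = 4 - M$
$Z = 961$ ($Z = 31^{2} = 961$)
$p{\left(W \right)} = -628524$ ($p{\left(W \right)} = \left(615 + 1439\right) \left(961 - 1267\right) = 2054 \left(-306\right) = -628524$)
$\frac{1}{\left(\left(\left(-64 - 793\right)^{2} + H{\left(1747,-805 \right)}\right) + 3151677\right) + p{\left(-2350 \right)}} = \frac{1}{\left(\left(\left(-64 - 793\right)^{2} + \left(4 - -805\right)\right) + 3151677\right) - 628524} = \frac{1}{\left(\left(\left(-857\right)^{2} + \left(4 + 805\right)\right) + 3151677\right) - 628524} = \frac{1}{\left(\left(734449 + 809\right) + 3151677\right) - 628524} = \frac{1}{\left(735258 + 3151677\right) - 628524} = \frac{1}{3886935 - 628524} = \frac{1}{3258411}$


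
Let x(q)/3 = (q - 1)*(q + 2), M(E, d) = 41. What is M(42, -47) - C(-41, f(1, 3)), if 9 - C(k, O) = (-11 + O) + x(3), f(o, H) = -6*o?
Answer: 45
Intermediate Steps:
x(q) = 3*(-1 + q)*(2 + q) (x(q) = 3*((q - 1)*(q + 2)) = 3*((-1 + q)*(2 + q)) = 3*(-1 + q)*(2 + q))
C(k, O) = -10 - O (C(k, O) = 9 - ((-11 + O) + (-6 + 3*3 + 3*3²)) = 9 - ((-11 + O) + (-6 + 9 + 3*9)) = 9 - ((-11 + O) + (-6 + 9 + 27)) = 9 - ((-11 + O) + 30) = 9 - (19 + O) = 9 + (-19 - O) = -10 - O)
M(42, -47) - C(-41, f(1, 3)) = 41 - (-10 - (-6)) = 41 - (-10 - 1*(-6)) = 41 - (-10 + 6) = 41 - 1*(-4) = 41 + 4 = 45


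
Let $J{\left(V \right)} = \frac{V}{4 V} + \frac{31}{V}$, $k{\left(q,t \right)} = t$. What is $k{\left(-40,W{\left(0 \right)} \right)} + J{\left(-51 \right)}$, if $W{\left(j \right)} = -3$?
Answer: $- \frac{685}{204} \approx -3.3578$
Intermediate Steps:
$J{\left(V \right)} = \frac{1}{4} + \frac{31}{V}$ ($J{\left(V \right)} = V \frac{1}{4 V} + \frac{31}{V} = \frac{1}{4} + \frac{31}{V}$)
$k{\left(-40,W{\left(0 \right)} \right)} + J{\left(-51 \right)} = -3 + \frac{124 - 51}{4 \left(-51\right)} = -3 + \frac{1}{4} \left(- \frac{1}{51}\right) 73 = -3 - \frac{73}{204} = - \frac{685}{204}$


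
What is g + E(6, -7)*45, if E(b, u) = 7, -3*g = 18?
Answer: 309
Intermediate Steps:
g = -6 (g = -⅓*18 = -6)
g + E(6, -7)*45 = -6 + 7*45 = -6 + 315 = 309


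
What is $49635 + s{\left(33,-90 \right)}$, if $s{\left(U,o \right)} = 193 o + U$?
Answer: $32298$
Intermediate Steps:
$s{\left(U,o \right)} = U + 193 o$
$49635 + s{\left(33,-90 \right)} = 49635 + \left(33 + 193 \left(-90\right)\right) = 49635 + \left(33 - 17370\right) = 49635 - 17337 = 32298$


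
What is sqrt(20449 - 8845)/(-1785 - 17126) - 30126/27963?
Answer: -10042/9321 - 2*sqrt(2901)/18911 ≈ -1.0830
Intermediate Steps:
sqrt(20449 - 8845)/(-1785 - 17126) - 30126/27963 = sqrt(11604)/(-18911) - 30126*1/27963 = (2*sqrt(2901))*(-1/18911) - 10042/9321 = -2*sqrt(2901)/18911 - 10042/9321 = -10042/9321 - 2*sqrt(2901)/18911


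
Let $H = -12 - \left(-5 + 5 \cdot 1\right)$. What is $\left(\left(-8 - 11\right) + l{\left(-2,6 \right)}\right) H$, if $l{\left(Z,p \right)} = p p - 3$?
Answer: $-168$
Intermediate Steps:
$l{\left(Z,p \right)} = -3 + p^{2}$ ($l{\left(Z,p \right)} = p^{2} - 3 = -3 + p^{2}$)
$H = -12$ ($H = -12 - \left(-5 + 5\right) = -12 - 0 = -12 + 0 = -12$)
$\left(\left(-8 - 11\right) + l{\left(-2,6 \right)}\right) H = \left(\left(-8 - 11\right) - \left(3 - 6^{2}\right)\right) \left(-12\right) = \left(-19 + \left(-3 + 36\right)\right) \left(-12\right) = \left(-19 + 33\right) \left(-12\right) = 14 \left(-12\right) = -168$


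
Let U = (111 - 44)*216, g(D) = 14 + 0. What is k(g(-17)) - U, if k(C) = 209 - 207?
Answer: -14470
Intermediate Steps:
g(D) = 14
k(C) = 2
U = 14472 (U = 67*216 = 14472)
k(g(-17)) - U = 2 - 1*14472 = 2 - 14472 = -14470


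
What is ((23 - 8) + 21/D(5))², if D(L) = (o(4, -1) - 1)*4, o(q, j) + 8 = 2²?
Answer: 77841/400 ≈ 194.60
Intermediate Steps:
o(q, j) = -4 (o(q, j) = -8 + 2² = -8 + 4 = -4)
D(L) = -20 (D(L) = (-4 - 1)*4 = -5*4 = -20)
((23 - 8) + 21/D(5))² = ((23 - 8) + 21/(-20))² = (15 + 21*(-1/20))² = (15 - 21/20)² = (279/20)² = 77841/400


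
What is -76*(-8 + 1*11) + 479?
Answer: 251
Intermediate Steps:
-76*(-8 + 1*11) + 479 = -76*(-8 + 11) + 479 = -76*3 + 479 = -228 + 479 = 251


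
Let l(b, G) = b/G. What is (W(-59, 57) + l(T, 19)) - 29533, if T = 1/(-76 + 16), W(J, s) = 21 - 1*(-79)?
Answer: -33553621/1140 ≈ -29433.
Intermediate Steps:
W(J, s) = 100 (W(J, s) = 21 + 79 = 100)
T = -1/60 (T = 1/(-60) = -1/60 ≈ -0.016667)
(W(-59, 57) + l(T, 19)) - 29533 = (100 - 1/60/19) - 29533 = (100 - 1/60*1/19) - 29533 = (100 - 1/1140) - 29533 = 113999/1140 - 29533 = -33553621/1140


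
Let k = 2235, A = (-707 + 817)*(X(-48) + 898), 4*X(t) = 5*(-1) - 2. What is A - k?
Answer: 192705/2 ≈ 96353.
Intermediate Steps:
X(t) = -7/4 (X(t) = (5*(-1) - 2)/4 = (-5 - 2)/4 = (1/4)*(-7) = -7/4)
A = 197175/2 (A = (-707 + 817)*(-7/4 + 898) = 110*(3585/4) = 197175/2 ≈ 98588.)
A - k = 197175/2 - 1*2235 = 197175/2 - 2235 = 192705/2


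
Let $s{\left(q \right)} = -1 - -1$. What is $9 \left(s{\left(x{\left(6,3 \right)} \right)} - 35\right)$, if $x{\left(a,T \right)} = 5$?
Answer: $-315$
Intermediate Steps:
$s{\left(q \right)} = 0$ ($s{\left(q \right)} = -1 + 1 = 0$)
$9 \left(s{\left(x{\left(6,3 \right)} \right)} - 35\right) = 9 \left(0 - 35\right) = 9 \left(-35\right) = -315$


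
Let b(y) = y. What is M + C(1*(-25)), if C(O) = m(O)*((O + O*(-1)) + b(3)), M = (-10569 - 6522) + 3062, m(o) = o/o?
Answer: -14026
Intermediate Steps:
m(o) = 1
M = -14029 (M = -17091 + 3062 = -14029)
C(O) = 3 (C(O) = 1*((O + O*(-1)) + 3) = 1*((O - O) + 3) = 1*(0 + 3) = 1*3 = 3)
M + C(1*(-25)) = -14029 + 3 = -14026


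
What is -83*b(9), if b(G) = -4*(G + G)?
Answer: 5976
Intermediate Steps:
b(G) = -8*G
-83*b(9) = -(-664)*9 = -83*(-72) = 5976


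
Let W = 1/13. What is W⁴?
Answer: 1/28561 ≈ 3.5013e-5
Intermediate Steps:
W = 1/13 ≈ 0.076923
W⁴ = (1/13)⁴ = 1/28561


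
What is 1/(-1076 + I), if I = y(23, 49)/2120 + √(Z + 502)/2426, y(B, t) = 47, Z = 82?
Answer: -7115356209746440/7655965534926337001 - 5451707200*√146/7655965534926337001 ≈ -0.00092940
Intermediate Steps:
I = 47/2120 + √146/1213 (I = 47/2120 + √(82 + 502)/2426 = 47*(1/2120) + √584*(1/2426) = 47/2120 + (2*√146)*(1/2426) = 47/2120 + √146/1213 ≈ 0.032131)
1/(-1076 + I) = 1/(-1076 + (47/2120 + √146/1213)) = 1/(-2281073/2120 + √146/1213)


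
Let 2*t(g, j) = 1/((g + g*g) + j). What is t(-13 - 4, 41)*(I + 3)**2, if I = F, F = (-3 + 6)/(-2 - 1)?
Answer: 2/313 ≈ 0.0063898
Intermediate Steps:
F = -1 (F = 3/(-3) = 3*(-1/3) = -1)
I = -1
t(g, j) = 1/(2*(g + j + g**2)) (t(g, j) = 1/(2*((g + g*g) + j)) = 1/(2*((g + g**2) + j)) = 1/(2*(g + j + g**2)))
t(-13 - 4, 41)*(I + 3)**2 = (1/(2*((-13 - 4) + 41 + (-13 - 4)**2)))*(-1 + 3)**2 = (1/(2*(-17 + 41 + (-17)**2)))*2**2 = (1/(2*(-17 + 41 + 289)))*4 = ((1/2)/313)*4 = ((1/2)*(1/313))*4 = (1/626)*4 = 2/313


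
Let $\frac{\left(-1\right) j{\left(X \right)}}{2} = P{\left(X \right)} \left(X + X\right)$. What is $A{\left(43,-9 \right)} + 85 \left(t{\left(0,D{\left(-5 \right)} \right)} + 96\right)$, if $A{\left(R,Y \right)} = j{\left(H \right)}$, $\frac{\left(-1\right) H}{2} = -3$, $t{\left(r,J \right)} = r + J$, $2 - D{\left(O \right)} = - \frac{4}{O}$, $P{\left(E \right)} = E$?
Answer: $8118$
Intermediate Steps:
$D{\left(O \right)} = 2 + \frac{4}{O}$ ($D{\left(O \right)} = 2 - - \frac{4}{O} = 2 + \frac{4}{O}$)
$t{\left(r,J \right)} = J + r$
$H = 6$ ($H = \left(-2\right) \left(-3\right) = 6$)
$j{\left(X \right)} = - 4 X^{2}$ ($j{\left(X \right)} = - 2 X \left(X + X\right) = - 2 X 2 X = - 2 \cdot 2 X^{2} = - 4 X^{2}$)
$A{\left(R,Y \right)} = -144$ ($A{\left(R,Y \right)} = - 4 \cdot 6^{2} = \left(-4\right) 36 = -144$)
$A{\left(43,-9 \right)} + 85 \left(t{\left(0,D{\left(-5 \right)} \right)} + 96\right) = -144 + 85 \left(\left(\left(2 + \frac{4}{-5}\right) + 0\right) + 96\right) = -144 + 85 \left(\left(\left(2 + 4 \left(- \frac{1}{5}\right)\right) + 0\right) + 96\right) = -144 + 85 \left(\left(\left(2 - \frac{4}{5}\right) + 0\right) + 96\right) = -144 + 85 \left(\left(\frac{6}{5} + 0\right) + 96\right) = -144 + 85 \left(\frac{6}{5} + 96\right) = -144 + 85 \cdot \frac{486}{5} = -144 + 8262 = 8118$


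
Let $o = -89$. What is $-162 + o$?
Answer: $-251$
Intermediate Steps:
$-162 + o = -162 - 89 = -251$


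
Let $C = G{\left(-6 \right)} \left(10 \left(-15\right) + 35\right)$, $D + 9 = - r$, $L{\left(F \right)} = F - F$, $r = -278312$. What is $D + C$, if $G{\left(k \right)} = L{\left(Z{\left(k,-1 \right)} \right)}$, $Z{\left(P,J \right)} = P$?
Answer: $278303$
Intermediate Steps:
$L{\left(F \right)} = 0$
$G{\left(k \right)} = 0$
$D = 278303$ ($D = -9 - -278312 = -9 + 278312 = 278303$)
$C = 0$ ($C = 0 \left(10 \left(-15\right) + 35\right) = 0 \left(-150 + 35\right) = 0 \left(-115\right) = 0$)
$D + C = 278303 + 0 = 278303$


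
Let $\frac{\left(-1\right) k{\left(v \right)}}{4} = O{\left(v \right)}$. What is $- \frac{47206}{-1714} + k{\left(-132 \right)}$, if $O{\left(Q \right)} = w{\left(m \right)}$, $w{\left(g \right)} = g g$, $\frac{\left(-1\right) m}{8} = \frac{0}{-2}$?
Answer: $\frac{23603}{857} \approx 27.541$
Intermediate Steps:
$m = 0$ ($m = - 8 \frac{0}{-2} = - 8 \cdot 0 \left(- \frac{1}{2}\right) = \left(-8\right) 0 = 0$)
$w{\left(g \right)} = g^{2}$
$O{\left(Q \right)} = 0$ ($O{\left(Q \right)} = 0^{2} = 0$)
$k{\left(v \right)} = 0$ ($k{\left(v \right)} = \left(-4\right) 0 = 0$)
$- \frac{47206}{-1714} + k{\left(-132 \right)} = - \frac{47206}{-1714} + 0 = \left(-47206\right) \left(- \frac{1}{1714}\right) + 0 = \frac{23603}{857} + 0 = \frac{23603}{857}$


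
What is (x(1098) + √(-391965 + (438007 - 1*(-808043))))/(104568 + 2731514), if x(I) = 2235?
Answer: 2235/2836082 + √854085/2836082 ≈ 0.0011139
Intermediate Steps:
(x(1098) + √(-391965 + (438007 - 1*(-808043))))/(104568 + 2731514) = (2235 + √(-391965 + (438007 - 1*(-808043))))/(104568 + 2731514) = (2235 + √(-391965 + (438007 + 808043)))/2836082 = (2235 + √(-391965 + 1246050))*(1/2836082) = (2235 + √854085)*(1/2836082) = 2235/2836082 + √854085/2836082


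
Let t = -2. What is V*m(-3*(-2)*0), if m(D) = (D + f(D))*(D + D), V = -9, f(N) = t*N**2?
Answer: 0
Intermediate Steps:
f(N) = -2*N**2
m(D) = 2*D*(D - 2*D**2) (m(D) = (D - 2*D**2)*(D + D) = (D - 2*D**2)*(2*D) = 2*D*(D - 2*D**2))
V*m(-3*(-2)*0) = -9*(-3*(-2)*0)**2*(2 - 4*(-3*(-2))*0) = -9*(6*0)**2*(2 - 24*0) = -9*0**2*(2 - 4*0) = -0*(2 + 0) = -0*2 = -9*0 = 0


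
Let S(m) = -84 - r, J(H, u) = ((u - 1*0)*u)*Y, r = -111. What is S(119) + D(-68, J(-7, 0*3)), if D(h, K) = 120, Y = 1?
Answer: 147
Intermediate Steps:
J(H, u) = u**2 (J(H, u) = ((u - 1*0)*u)*1 = ((u + 0)*u)*1 = (u*u)*1 = u**2*1 = u**2)
S(m) = 27 (S(m) = -84 - 1*(-111) = -84 + 111 = 27)
S(119) + D(-68, J(-7, 0*3)) = 27 + 120 = 147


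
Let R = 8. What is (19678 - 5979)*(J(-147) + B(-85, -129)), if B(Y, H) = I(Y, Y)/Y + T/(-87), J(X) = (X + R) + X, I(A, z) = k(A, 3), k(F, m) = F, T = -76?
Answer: -338625581/87 ≈ -3.8922e+6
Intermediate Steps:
I(A, z) = A
J(X) = 8 + 2*X (J(X) = (X + 8) + X = (8 + X) + X = 8 + 2*X)
B(Y, H) = 163/87 (B(Y, H) = Y/Y - 76/(-87) = 1 - 76*(-1/87) = 1 + 76/87 = 163/87)
(19678 - 5979)*(J(-147) + B(-85, -129)) = (19678 - 5979)*((8 + 2*(-147)) + 163/87) = 13699*((8 - 294) + 163/87) = 13699*(-286 + 163/87) = 13699*(-24719/87) = -338625581/87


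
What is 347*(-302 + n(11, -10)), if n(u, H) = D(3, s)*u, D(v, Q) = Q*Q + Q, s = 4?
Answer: -28454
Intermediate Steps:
D(v, Q) = Q + Q² (D(v, Q) = Q² + Q = Q + Q²)
n(u, H) = 20*u (n(u, H) = (4*(1 + 4))*u = (4*5)*u = 20*u)
347*(-302 + n(11, -10)) = 347*(-302 + 20*11) = 347*(-302 + 220) = 347*(-82) = -28454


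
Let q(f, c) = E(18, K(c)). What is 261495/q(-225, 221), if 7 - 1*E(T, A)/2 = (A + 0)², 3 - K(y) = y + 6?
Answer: -87165/33446 ≈ -2.6061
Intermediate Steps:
K(y) = -3 - y (K(y) = 3 - (y + 6) = 3 - (6 + y) = 3 + (-6 - y) = -3 - y)
E(T, A) = 14 - 2*A² (E(T, A) = 14 - 2*(A + 0)² = 14 - 2*A²)
q(f, c) = 14 - 2*(-3 - c)²
261495/q(-225, 221) = 261495/(14 - 2*(3 + 221)²) = 261495/(14 - 2*224²) = 261495/(14 - 2*50176) = 261495/(14 - 100352) = 261495/(-100338) = 261495*(-1/100338) = -87165/33446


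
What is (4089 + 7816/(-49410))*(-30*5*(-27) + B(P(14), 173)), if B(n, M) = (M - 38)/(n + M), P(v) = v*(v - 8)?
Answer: 778925408107/47031 ≈ 1.6562e+7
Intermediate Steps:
P(v) = v*(-8 + v)
B(n, M) = (-38 + M)/(M + n)
(4089 + 7816/(-49410))*(-30*5*(-27) + B(P(14), 173)) = (4089 + 7816/(-49410))*(-30*5*(-27) + (-38 + 173)/(173 + 14*(-8 + 14))) = (4089 + 7816*(-1/49410))*(-150*(-27) + 135/(173 + 14*6)) = (4089 - 3908/24705)*(4050 + 135/(173 + 84)) = 101014837*(4050 + 135/257)/24705 = (101014837/24705)*(1040985/257) = 778925408107/47031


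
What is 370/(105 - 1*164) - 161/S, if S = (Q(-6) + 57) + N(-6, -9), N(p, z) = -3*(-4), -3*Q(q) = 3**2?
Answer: -33919/3894 ≈ -8.7106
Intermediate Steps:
Q(q) = -3 (Q(q) = -1/3*3**2 = -1/3*9 = -3)
N(p, z) = 12
S = 66 (S = (-3 + 57) + 12 = 54 + 12 = 66)
370/(105 - 1*164) - 161/S = 370/(105 - 1*164) - 161/66 = 370/(105 - 164) - 161*1/66 = 370/(-59) - 161/66 = 370*(-1/59) - 161/66 = -370/59 - 161/66 = -33919/3894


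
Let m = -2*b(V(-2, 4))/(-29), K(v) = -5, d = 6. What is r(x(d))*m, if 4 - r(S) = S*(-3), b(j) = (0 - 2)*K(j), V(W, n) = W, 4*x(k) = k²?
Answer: 620/29 ≈ 21.379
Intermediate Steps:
x(k) = k²/4
b(j) = 10 (b(j) = (0 - 2)*(-5) = -2*(-5) = 10)
r(S) = 4 + 3*S (r(S) = 4 - S*(-3) = 4 - (-3)*S = 4 + 3*S)
m = 20/29 (m = -20/(-29) = -20*(-1)/29 = -2*(-10/29) = 20/29 ≈ 0.68966)
r(x(d))*m = (4 + 3*((¼)*6²))*(20/29) = (4 + 3*((¼)*36))*(20/29) = (4 + 3*9)*(20/29) = (4 + 27)*(20/29) = 31*(20/29) = 620/29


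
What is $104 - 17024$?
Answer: $-16920$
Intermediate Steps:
$104 - 17024 = -16920$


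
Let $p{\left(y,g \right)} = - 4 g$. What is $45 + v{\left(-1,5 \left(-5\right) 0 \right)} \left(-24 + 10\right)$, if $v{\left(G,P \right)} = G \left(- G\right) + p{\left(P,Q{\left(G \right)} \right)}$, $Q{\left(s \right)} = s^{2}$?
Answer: $115$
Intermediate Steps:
$v{\left(G,P \right)} = - 5 G^{2}$ ($v{\left(G,P \right)} = G \left(- G\right) - 4 G^{2} = - G^{2} - 4 G^{2} = - 5 G^{2}$)
$45 + v{\left(-1,5 \left(-5\right) 0 \right)} \left(-24 + 10\right) = 45 + - 5 \left(-1\right)^{2} \left(-24 + 10\right) = 45 + \left(-5\right) 1 \left(-14\right) = 45 - -70 = 45 + 70 = 115$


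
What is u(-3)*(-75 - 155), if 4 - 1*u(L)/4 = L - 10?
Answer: -15640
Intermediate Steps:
u(L) = 56 - 4*L (u(L) = 16 - 4*(L - 10) = 16 - 4*(-10 + L) = 16 + (40 - 4*L) = 56 - 4*L)
u(-3)*(-75 - 155) = (56 - 4*(-3))*(-75 - 155) = (56 + 12)*(-230) = 68*(-230) = -15640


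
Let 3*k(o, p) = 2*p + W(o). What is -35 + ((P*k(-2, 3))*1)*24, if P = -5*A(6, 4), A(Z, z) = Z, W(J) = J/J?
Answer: -1715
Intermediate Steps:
W(J) = 1
k(o, p) = 1/3 + 2*p/3 (k(o, p) = (2*p + 1)/3 = (1 + 2*p)/3 = 1/3 + 2*p/3)
P = -30 (P = -5*6 = -30)
-35 + ((P*k(-2, 3))*1)*24 = -35 + (-30*(1/3 + (2/3)*3)*1)*24 = -35 + (-30*(1/3 + 2)*1)*24 = -35 + (-30*7/3*1)*24 = -35 - 70*1*24 = -35 - 70*24 = -35 - 1680 = -1715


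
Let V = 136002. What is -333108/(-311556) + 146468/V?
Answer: 3789014101/1765509963 ≈ 2.1461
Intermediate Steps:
-333108/(-311556) + 146468/V = -333108/(-311556) + 146468/136002 = -333108*(-1/311556) + 146468*(1/136002) = 27759/25963 + 73234/68001 = 3789014101/1765509963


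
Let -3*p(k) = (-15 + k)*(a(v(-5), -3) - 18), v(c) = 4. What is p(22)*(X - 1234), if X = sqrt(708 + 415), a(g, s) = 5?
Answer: -112294/3 + 91*sqrt(1123)/3 ≈ -36415.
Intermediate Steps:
X = sqrt(1123) ≈ 33.511
p(k) = -65 + 13*k/3 (p(k) = -(-15 + k)*(5 - 18)/3 = -(-15 + k)*(-13)/3 = -(195 - 13*k)/3 = -65 + 13*k/3)
p(22)*(X - 1234) = (-65 + (13/3)*22)*(sqrt(1123) - 1234) = (-65 + 286/3)*(-1234 + sqrt(1123)) = 91*(-1234 + sqrt(1123))/3 = -112294/3 + 91*sqrt(1123)/3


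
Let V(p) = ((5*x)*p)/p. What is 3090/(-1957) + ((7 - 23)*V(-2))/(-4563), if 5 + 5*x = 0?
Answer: -138410/86697 ≈ -1.5965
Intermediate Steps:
x = -1 (x = -1 + (⅕)*0 = -1 + 0 = -1)
V(p) = -5 (V(p) = ((5*(-1))*p)/p = (-5*p)/p = -5)
3090/(-1957) + ((7 - 23)*V(-2))/(-4563) = 3090/(-1957) + ((7 - 23)*(-5))/(-4563) = 3090*(-1/1957) - 16*(-5)*(-1/4563) = -30/19 + 80*(-1/4563) = -30/19 - 80/4563 = -138410/86697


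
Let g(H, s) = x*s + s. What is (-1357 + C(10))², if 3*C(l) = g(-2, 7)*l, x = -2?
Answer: 17147881/9 ≈ 1.9053e+6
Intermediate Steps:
g(H, s) = -s (g(H, s) = -2*s + s = -s)
C(l) = -7*l/3 (C(l) = ((-1*7)*l)/3 = (-7*l)/3 = -7*l/3)
(-1357 + C(10))² = (-1357 - 7/3*10)² = (-1357 - 70/3)² = (-4141/3)² = 17147881/9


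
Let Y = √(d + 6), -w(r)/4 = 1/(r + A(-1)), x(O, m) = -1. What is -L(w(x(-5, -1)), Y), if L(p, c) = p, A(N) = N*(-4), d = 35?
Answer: 4/3 ≈ 1.3333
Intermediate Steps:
A(N) = -4*N
w(r) = -4/(4 + r) (w(r) = -4/(r - 4*(-1)) = -4/(r + 4) = -4/(4 + r))
Y = √41 (Y = √(35 + 6) = √41 ≈ 6.4031)
-L(w(x(-5, -1)), Y) = -(-4)/(4 - 1) = -(-4)/3 = -1*(-4/3) = 4/3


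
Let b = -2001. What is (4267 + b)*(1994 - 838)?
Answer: 2619496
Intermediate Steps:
(4267 + b)*(1994 - 838) = (4267 - 2001)*(1994 - 838) = 2266*1156 = 2619496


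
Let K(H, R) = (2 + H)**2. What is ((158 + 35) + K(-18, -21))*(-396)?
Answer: -177804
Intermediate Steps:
((158 + 35) + K(-18, -21))*(-396) = ((158 + 35) + (2 - 18)**2)*(-396) = (193 + (-16)**2)*(-396) = (193 + 256)*(-396) = 449*(-396) = -177804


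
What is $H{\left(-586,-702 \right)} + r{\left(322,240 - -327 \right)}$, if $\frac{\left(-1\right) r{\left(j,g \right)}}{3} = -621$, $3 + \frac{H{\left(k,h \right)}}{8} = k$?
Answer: $-2849$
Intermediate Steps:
$H{\left(k,h \right)} = -24 + 8 k$
$r{\left(j,g \right)} = 1863$ ($r{\left(j,g \right)} = \left(-3\right) \left(-621\right) = 1863$)
$H{\left(-586,-702 \right)} + r{\left(322,240 - -327 \right)} = \left(-24 + 8 \left(-586\right)\right) + 1863 = \left(-24 - 4688\right) + 1863 = -4712 + 1863 = -2849$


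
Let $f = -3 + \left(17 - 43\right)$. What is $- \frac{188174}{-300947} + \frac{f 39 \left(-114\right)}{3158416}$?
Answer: $\frac{316567036441}{475257909976} \approx 0.66609$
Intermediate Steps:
$f = -29$ ($f = -3 + \left(17 - 43\right) = -3 - 26 = -29$)
$- \frac{188174}{-300947} + \frac{f 39 \left(-114\right)}{3158416} = - \frac{188174}{-300947} + \frac{\left(-29\right) 39 \left(-114\right)}{3158416} = \left(-188174\right) \left(- \frac{1}{300947}\right) + \left(-1131\right) \left(-114\right) \frac{1}{3158416} = \frac{188174}{300947} + 128934 \cdot \frac{1}{3158416} = \frac{188174}{300947} + \frac{64467}{1579208} = \frac{316567036441}{475257909976}$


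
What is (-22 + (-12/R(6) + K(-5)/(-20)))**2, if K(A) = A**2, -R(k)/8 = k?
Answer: 529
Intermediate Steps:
R(k) = -8*k
(-22 + (-12/R(6) + K(-5)/(-20)))**2 = (-22 + (-12/((-8*6)) + (-5)**2/(-20)))**2 = (-22 + (-12/(-48) + 25*(-1/20)))**2 = (-22 + (-12*(-1/48) - 5/4))**2 = (-22 + (1/4 - 5/4))**2 = (-22 - 1)**2 = (-23)**2 = 529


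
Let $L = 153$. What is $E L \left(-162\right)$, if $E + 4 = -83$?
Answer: $2156382$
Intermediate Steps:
$E = -87$ ($E = -4 - 83 = -87$)
$E L \left(-162\right) = \left(-87\right) 153 \left(-162\right) = \left(-13311\right) \left(-162\right) = 2156382$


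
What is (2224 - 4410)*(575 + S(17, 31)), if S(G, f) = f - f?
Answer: -1256950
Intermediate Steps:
S(G, f) = 0
(2224 - 4410)*(575 + S(17, 31)) = (2224 - 4410)*(575 + 0) = -2186*575 = -1256950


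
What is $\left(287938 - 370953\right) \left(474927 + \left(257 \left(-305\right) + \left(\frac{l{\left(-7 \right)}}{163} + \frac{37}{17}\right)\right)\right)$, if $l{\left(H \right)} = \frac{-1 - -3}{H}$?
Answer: $- \frac{638532067141355}{19397} \approx -3.2919 \cdot 10^{10}$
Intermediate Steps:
$l{\left(H \right)} = \frac{2}{H}$ ($l{\left(H \right)} = \frac{-1 + 3}{H} = \frac{2}{H}$)
$\left(287938 - 370953\right) \left(474927 + \left(257 \left(-305\right) + \left(\frac{l{\left(-7 \right)}}{163} + \frac{37}{17}\right)\right)\right) = \left(287938 - 370953\right) \left(474927 + \left(257 \left(-305\right) + \left(\frac{2 \frac{1}{-7}}{163} + \frac{37}{17}\right)\right)\right) = - 83015 \left(474927 - \left(\frac{1332508}{17} - 2 \left(- \frac{1}{7}\right) \frac{1}{163}\right)\right) = - 83015 \left(474927 + \left(-78385 + \left(\left(- \frac{2}{7}\right) \frac{1}{163} + \frac{37}{17}\right)\right)\right) = - 83015 \left(474927 + \left(-78385 + \left(- \frac{2}{1141} + \frac{37}{17}\right)\right)\right) = - 83015 \left(474927 + \left(-78385 + \frac{42183}{19397}\right)\right) = - 83015 \left(474927 - \frac{1520391662}{19397}\right) = \left(-83015\right) \frac{7691767357}{19397} = - \frac{638532067141355}{19397}$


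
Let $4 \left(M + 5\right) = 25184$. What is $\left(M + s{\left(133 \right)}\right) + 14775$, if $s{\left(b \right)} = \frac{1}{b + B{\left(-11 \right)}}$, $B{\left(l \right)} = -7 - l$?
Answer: $\frac{2886043}{137} \approx 21066.0$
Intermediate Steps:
$M = 6291$ ($M = -5 + \frac{1}{4} \cdot 25184 = -5 + 6296 = 6291$)
$s{\left(b \right)} = \frac{1}{4 + b}$ ($s{\left(b \right)} = \frac{1}{b - -4} = \frac{1}{b + \left(-7 + 11\right)} = \frac{1}{b + 4} = \frac{1}{4 + b}$)
$\left(M + s{\left(133 \right)}\right) + 14775 = \left(6291 + \frac{1}{4 + 133}\right) + 14775 = \left(6291 + \frac{1}{137}\right) + 14775 = \frac{861868}{137} + 14775 = \frac{2886043}{137}$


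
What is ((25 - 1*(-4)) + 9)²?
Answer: 1444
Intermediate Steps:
((25 - 1*(-4)) + 9)² = ((25 + 4) + 9)² = (29 + 9)² = 38² = 1444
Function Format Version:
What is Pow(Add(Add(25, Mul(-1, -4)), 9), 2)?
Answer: 1444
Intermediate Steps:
Pow(Add(Add(25, Mul(-1, -4)), 9), 2) = Pow(Add(Add(25, 4), 9), 2) = Pow(Add(29, 9), 2) = Pow(38, 2) = 1444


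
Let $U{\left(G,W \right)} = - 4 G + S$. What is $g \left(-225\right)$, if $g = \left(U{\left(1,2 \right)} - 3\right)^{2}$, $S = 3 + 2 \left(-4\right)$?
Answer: $-32400$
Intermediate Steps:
$S = -5$ ($S = 3 - 8 = -5$)
$U{\left(G,W \right)} = -5 - 4 G$ ($U{\left(G,W \right)} = - 4 G - 5 = -5 - 4 G$)
$g = 144$ ($g = \left(\left(-5 - 4\right) - 3\right)^{2} = \left(-9 - 3\right)^{2} = \left(-12\right)^{2} = 144$)
$g \left(-225\right) = 144 \left(-225\right) = -32400$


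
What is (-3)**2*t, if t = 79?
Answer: 711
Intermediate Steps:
(-3)**2*t = (-3)**2*79 = 9*79 = 711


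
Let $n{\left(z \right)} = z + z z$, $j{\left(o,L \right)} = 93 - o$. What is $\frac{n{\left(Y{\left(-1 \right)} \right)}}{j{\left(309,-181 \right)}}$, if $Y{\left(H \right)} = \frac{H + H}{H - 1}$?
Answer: $- \frac{1}{108} \approx -0.0092593$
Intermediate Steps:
$Y{\left(H \right)} = \frac{2 H}{-1 + H}$
$n{\left(z \right)} = z + z^{2}$
$\frac{n{\left(Y{\left(-1 \right)} \right)}}{j{\left(309,-181 \right)}} = \frac{2 \left(-1\right) \frac{1}{-1 - 1} \left(1 + 2 \left(-1\right) \frac{1}{-1 - 1}\right)}{93 - 309} = \frac{2 \left(-1\right) \frac{1}{-2} \left(1 + 2 \left(-1\right) \frac{1}{-2}\right)}{93 - 309} = \frac{2 \left(-1\right) \left(- \frac{1}{2}\right) \left(1 + 2 \left(-1\right) \left(- \frac{1}{2}\right)\right)}{-216} = 1 \left(1 + 1\right) \left(- \frac{1}{216}\right) = 1 \cdot 2 \left(- \frac{1}{216}\right) = 2 \left(- \frac{1}{216}\right) = - \frac{1}{108}$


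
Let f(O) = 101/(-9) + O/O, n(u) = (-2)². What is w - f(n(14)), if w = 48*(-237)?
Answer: -102292/9 ≈ -11366.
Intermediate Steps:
n(u) = 4
w = -11376
f(O) = -92/9 (f(O) = 101*(-⅑) + 1 = -101/9 + 1 = -92/9)
w - f(n(14)) = -11376 - 1*(-92/9) = -11376 + 92/9 = -102292/9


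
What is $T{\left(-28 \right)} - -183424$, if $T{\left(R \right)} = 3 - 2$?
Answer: $183425$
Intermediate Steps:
$T{\left(R \right)} = 1$ ($T{\left(R \right)} = 3 - 2 = 1$)
$T{\left(-28 \right)} - -183424 = 1 - -183424 = 1 + 183424 = 183425$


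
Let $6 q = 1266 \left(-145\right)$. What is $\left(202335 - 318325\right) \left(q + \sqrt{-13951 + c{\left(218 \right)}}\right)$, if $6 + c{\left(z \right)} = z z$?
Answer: $3548714050 - 115990 \sqrt{33567} \approx 3.5275 \cdot 10^{9}$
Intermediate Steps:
$q = -30595$ ($q = \frac{1266 \left(-145\right)}{6} = \frac{1}{6} \left(-183570\right) = -30595$)
$c{\left(z \right)} = -6 + z^{2}$ ($c{\left(z \right)} = -6 + z z = -6 + z^{2}$)
$\left(202335 - 318325\right) \left(q + \sqrt{-13951 + c{\left(218 \right)}}\right) = \left(202335 - 318325\right) \left(-30595 + \sqrt{-13951 - \left(6 - 218^{2}\right)}\right) = - 115990 \left(-30595 + \sqrt{-13951 + \left(-6 + 47524\right)}\right) = - 115990 \left(-30595 + \sqrt{-13951 + 47518}\right) = - 115990 \left(-30595 + \sqrt{33567}\right) = 3548714050 - 115990 \sqrt{33567}$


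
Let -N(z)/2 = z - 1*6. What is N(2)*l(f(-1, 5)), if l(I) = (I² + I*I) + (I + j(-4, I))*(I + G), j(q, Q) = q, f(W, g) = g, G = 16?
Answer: 568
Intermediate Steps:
l(I) = 2*I² + (-4 + I)*(16 + I) (l(I) = (I² + I*I) + (I - 4)*(I + 16) = (I² + I²) + (-4 + I)*(16 + I) = 2*I² + (-4 + I)*(16 + I))
N(z) = 12 - 2*z (N(z) = -2*(z - 1*6) = -2*(z - 6) = -2*(-6 + z) = 12 - 2*z)
N(2)*l(f(-1, 5)) = (12 - 2*2)*(-64 + 3*5² + 12*5) = (12 - 4)*(-64 + 3*25 + 60) = 8*(-64 + 75 + 60) = 8*71 = 568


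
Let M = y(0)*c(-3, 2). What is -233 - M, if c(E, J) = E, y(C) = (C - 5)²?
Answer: -158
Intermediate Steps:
y(C) = (-5 + C)²
M = -75 (M = (-5 + 0)²*(-3) = (-5)²*(-3) = 25*(-3) = -75)
-233 - M = -233 - 1*(-75) = -233 + 75 = -158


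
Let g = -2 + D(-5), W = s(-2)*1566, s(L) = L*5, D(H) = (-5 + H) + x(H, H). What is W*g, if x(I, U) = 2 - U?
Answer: 78300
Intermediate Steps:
D(H) = -3 (D(H) = (-5 + H) + (2 - H) = -3)
s(L) = 5*L
W = -15660 (W = (5*(-2))*1566 = -10*1566 = -15660)
g = -5 (g = -2 - 3 = -5)
W*g = -15660*(-5) = 78300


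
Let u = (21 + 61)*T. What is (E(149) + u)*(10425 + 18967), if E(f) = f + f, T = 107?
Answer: 266644224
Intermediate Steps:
E(f) = 2*f
u = 8774 (u = (21 + 61)*107 = 82*107 = 8774)
(E(149) + u)*(10425 + 18967) = (2*149 + 8774)*(10425 + 18967) = (298 + 8774)*29392 = 9072*29392 = 266644224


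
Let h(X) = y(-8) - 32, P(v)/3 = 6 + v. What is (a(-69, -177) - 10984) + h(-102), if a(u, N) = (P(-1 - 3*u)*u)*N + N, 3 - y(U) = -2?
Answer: 7756280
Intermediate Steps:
y(U) = 5 (y(U) = 3 - 1*(-2) = 3 + 2 = 5)
P(v) = 18 + 3*v (P(v) = 3*(6 + v) = 18 + 3*v)
h(X) = -27 (h(X) = 5 - 32 = -27)
a(u, N) = N + N*u*(15 - 9*u) (a(u, N) = ((18 + 3*(-1 - 3*u))*u)*N + N = ((18 + (-3 - 9*u))*u)*N + N = ((15 - 9*u)*u)*N + N = (u*(15 - 9*u))*N + N = N*u*(15 - 9*u) + N = N + N*u*(15 - 9*u))
(a(-69, -177) - 10984) + h(-102) = (-177*(1 - 3*(-69)*(-5 + 3*(-69))) - 10984) - 27 = (-177*(1 - 3*(-69)*(-5 - 207)) - 10984) - 27 = (-177*(1 - 3*(-69)*(-212)) - 10984) - 27 = (-177*(1 - 43884) - 10984) - 27 = (-177*(-43883) - 10984) - 27 = (7767291 - 10984) - 27 = 7756307 - 27 = 7756280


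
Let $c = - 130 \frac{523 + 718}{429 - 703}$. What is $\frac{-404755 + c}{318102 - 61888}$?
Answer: $- \frac{3955055}{2507237} \approx -1.5775$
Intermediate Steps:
$c = \frac{80665}{137}$ ($c = - 130 \frac{1241}{-274} = - 130 \cdot 1241 \left(- \frac{1}{274}\right) = \left(-130\right) \left(- \frac{1241}{274}\right) = \frac{80665}{137} \approx 588.8$)
$\frac{-404755 + c}{318102 - 61888} = \frac{-404755 + \frac{80665}{137}}{318102 - 61888} = - \frac{55370770}{137 \left(318102 - 61888\right)} = - \frac{55370770}{137 \cdot 256214} = \left(- \frac{55370770}{137}\right) \frac{1}{256214} = - \frac{3955055}{2507237}$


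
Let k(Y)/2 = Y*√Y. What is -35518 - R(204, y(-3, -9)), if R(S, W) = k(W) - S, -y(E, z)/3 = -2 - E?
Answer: -35314 + 6*I*√3 ≈ -35314.0 + 10.392*I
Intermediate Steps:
k(Y) = 2*Y^(3/2) (k(Y) = 2*(Y*√Y) = 2*Y^(3/2))
y(E, z) = 6 + 3*E (y(E, z) = -3*(-2 - E) = 6 + 3*E)
R(S, W) = -S + 2*W^(3/2) (R(S, W) = 2*W^(3/2) - S = -S + 2*W^(3/2))
-35518 - R(204, y(-3, -9)) = -35518 - (-1*204 + 2*(6 + 3*(-3))^(3/2)) = -35518 - (-204 + 2*(6 - 9)^(3/2)) = -35518 - (-204 + 2*(-3)^(3/2)) = -35518 - (-204 + 2*(-3*I*√3)) = -35518 - (-204 - 6*I*√3) = -35518 + (204 + 6*I*√3) = -35314 + 6*I*√3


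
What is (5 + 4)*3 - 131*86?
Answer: -11239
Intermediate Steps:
(5 + 4)*3 - 131*86 = 9*3 - 11266 = 27 - 11266 = -11239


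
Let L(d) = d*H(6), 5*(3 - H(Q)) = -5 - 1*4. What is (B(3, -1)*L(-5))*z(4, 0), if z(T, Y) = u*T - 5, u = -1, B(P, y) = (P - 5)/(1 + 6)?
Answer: -432/7 ≈ -61.714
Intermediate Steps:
B(P, y) = -5/7 + P/7 (B(P, y) = (-5 + P)/7 = (-5 + P)*(⅐) = -5/7 + P/7)
H(Q) = 24/5 (H(Q) = 3 - (-5 - 1*4)/5 = 3 - (-5 - 4)/5 = 3 - ⅕*(-9) = 3 + 9/5 = 24/5)
L(d) = 24*d/5 (L(d) = d*(24/5) = 24*d/5)
z(T, Y) = -5 - T (z(T, Y) = -T - 5 = -5 - T)
(B(3, -1)*L(-5))*z(4, 0) = ((-5/7 + (⅐)*3)*((24/5)*(-5)))*(-5 - 1*4) = ((-5/7 + 3/7)*(-24))*(-5 - 4) = -2/7*(-24)*(-9) = (48/7)*(-9) = -432/7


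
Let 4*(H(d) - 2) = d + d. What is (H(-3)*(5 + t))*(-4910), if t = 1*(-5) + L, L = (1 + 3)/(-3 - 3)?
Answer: 4910/3 ≈ 1636.7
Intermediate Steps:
H(d) = 2 + d/2 (H(d) = 2 + (d + d)/4 = 2 + (2*d)/4 = 2 + d/2)
L = -⅔ (L = 4/(-6) = 4*(-⅙) = -⅔ ≈ -0.66667)
t = -17/3 (t = 1*(-5) - ⅔ = -5 - ⅔ = -17/3 ≈ -5.6667)
(H(-3)*(5 + t))*(-4910) = ((2 + (½)*(-3))*(5 - 17/3))*(-4910) = ((2 - 3/2)*(-⅔))*(-4910) = ((½)*(-⅔))*(-4910) = -⅓*(-4910) = 4910/3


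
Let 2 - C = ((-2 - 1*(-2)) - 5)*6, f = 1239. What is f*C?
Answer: 39648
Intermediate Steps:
C = 32 (C = 2 - ((-2 - 1*(-2)) - 5)*6 = 2 - ((-2 + 2) - 5)*6 = 2 - (0 - 5)*6 = 2 - (-5)*6 = 2 - 1*(-30) = 2 + 30 = 32)
f*C = 1239*32 = 39648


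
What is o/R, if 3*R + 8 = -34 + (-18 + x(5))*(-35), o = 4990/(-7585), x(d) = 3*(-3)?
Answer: -998/456617 ≈ -0.0021856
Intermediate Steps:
x(d) = -9
o = -998/1517 (o = 4990*(-1/7585) = -998/1517 ≈ -0.65788)
R = 301 (R = -8/3 + (-34 + (-18 - 9)*(-35))/3 = -8/3 + (-34 - 27*(-35))/3 = -8/3 + (-34 + 945)/3 = -8/3 + (⅓)*911 = -8/3 + 911/3 = 301)
o/R = -998/1517/301 = -998/1517*1/301 = -998/456617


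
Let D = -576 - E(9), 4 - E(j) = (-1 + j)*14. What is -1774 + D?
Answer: -2242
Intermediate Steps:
E(j) = 18 - 14*j (E(j) = 4 - (-1 + j)*14 = 4 - (-14 + 14*j) = 4 + (14 - 14*j) = 18 - 14*j)
D = -468 (D = -576 - (18 - 14*9) = -576 - (18 - 126) = -576 - 1*(-108) = -576 + 108 = -468)
-1774 + D = -1774 - 468 = -2242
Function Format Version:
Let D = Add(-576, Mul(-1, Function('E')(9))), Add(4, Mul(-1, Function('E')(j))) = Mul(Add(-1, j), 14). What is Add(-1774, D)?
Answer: -2242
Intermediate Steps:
Function('E')(j) = Add(18, Mul(-14, j)) (Function('E')(j) = Add(4, Mul(-1, Mul(Add(-1, j), 14))) = Add(4, Mul(-1, Add(-14, Mul(14, j)))) = Add(4, Add(14, Mul(-14, j))) = Add(18, Mul(-14, j)))
D = -468 (D = Add(-576, Mul(-1, Add(18, Mul(-14, 9)))) = Add(-576, Mul(-1, Add(18, -126))) = Add(-576, Mul(-1, -108)) = Add(-576, 108) = -468)
Add(-1774, D) = Add(-1774, -468) = -2242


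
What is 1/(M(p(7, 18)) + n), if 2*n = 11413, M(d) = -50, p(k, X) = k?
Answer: 2/11313 ≈ 0.00017679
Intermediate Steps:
n = 11413/2 (n = (1/2)*11413 = 11413/2 ≈ 5706.5)
1/(M(p(7, 18)) + n) = 1/(-50 + 11413/2) = 1/(11313/2) = 2/11313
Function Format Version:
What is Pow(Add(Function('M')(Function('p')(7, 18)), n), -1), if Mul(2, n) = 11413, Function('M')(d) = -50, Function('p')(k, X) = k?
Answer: Rational(2, 11313) ≈ 0.00017679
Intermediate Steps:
n = Rational(11413, 2) (n = Mul(Rational(1, 2), 11413) = Rational(11413, 2) ≈ 5706.5)
Pow(Add(Function('M')(Function('p')(7, 18)), n), -1) = Pow(Add(-50, Rational(11413, 2)), -1) = Pow(Rational(11313, 2), -1) = Rational(2, 11313)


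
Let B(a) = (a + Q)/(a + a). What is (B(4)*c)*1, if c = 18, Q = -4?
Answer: 0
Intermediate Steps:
B(a) = (-4 + a)/(2*a) (B(a) = (a - 4)/(a + a) = (-4 + a)/((2*a)) = (-4 + a)*(1/(2*a)) = (-4 + a)/(2*a))
(B(4)*c)*1 = (((½)*(-4 + 4)/4)*18)*1 = (((½)*(¼)*0)*18)*1 = (0*18)*1 = 0*1 = 0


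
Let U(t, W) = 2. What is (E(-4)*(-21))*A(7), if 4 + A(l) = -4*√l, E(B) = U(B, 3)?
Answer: 168 + 168*√7 ≈ 612.49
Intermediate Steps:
E(B) = 2
A(l) = -4 - 4*√l
(E(-4)*(-21))*A(7) = (2*(-21))*(-4 - 4*√7) = -42*(-4 - 4*√7) = 168 + 168*√7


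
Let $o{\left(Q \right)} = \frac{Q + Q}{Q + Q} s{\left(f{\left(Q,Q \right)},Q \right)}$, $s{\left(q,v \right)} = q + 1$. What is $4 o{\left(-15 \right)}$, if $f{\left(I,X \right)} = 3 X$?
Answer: $-176$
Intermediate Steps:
$s{\left(q,v \right)} = 1 + q$
$o{\left(Q \right)} = 1 + 3 Q$ ($o{\left(Q \right)} = \frac{Q + Q}{Q + Q} \left(1 + 3 Q\right) = \frac{2 Q}{2 Q} \left(1 + 3 Q\right) = 2 Q \frac{1}{2 Q} \left(1 + 3 Q\right) = 1 \left(1 + 3 Q\right) = 1 + 3 Q$)
$4 o{\left(-15 \right)} = 4 \left(1 + 3 \left(-15\right)\right) = 4 \left(1 - 45\right) = 4 \left(-44\right) = -176$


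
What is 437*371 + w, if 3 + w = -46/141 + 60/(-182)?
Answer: 2080204628/12831 ≈ 1.6212e+5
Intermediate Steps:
w = -46909/12831 (w = -3 + (-46/141 + 60/(-182)) = -3 + (-46*1/141 + 60*(-1/182)) = -3 + (-46/141 - 30/91) = -3 - 8416/12831 = -46909/12831 ≈ -3.6559)
437*371 + w = 437*371 - 46909/12831 = 162127 - 46909/12831 = 2080204628/12831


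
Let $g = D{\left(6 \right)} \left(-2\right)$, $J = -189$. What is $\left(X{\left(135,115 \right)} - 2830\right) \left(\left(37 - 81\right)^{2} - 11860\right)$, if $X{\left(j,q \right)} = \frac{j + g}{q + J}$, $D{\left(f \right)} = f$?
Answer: $\frac{1039752366}{37} \approx 2.8101 \cdot 10^{7}$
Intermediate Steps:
$g = -12$ ($g = 6 \left(-2\right) = -12$)
$X{\left(j,q \right)} = \frac{-12 + j}{-189 + q}$ ($X{\left(j,q \right)} = \frac{j - 12}{q - 189} = \frac{-12 + j}{-189 + q}$)
$\left(X{\left(135,115 \right)} - 2830\right) \left(\left(37 - 81\right)^{2} - 11860\right) = \left(\frac{-12 + 135}{-189 + 115} - 2830\right) \left(\left(37 - 81\right)^{2} - 11860\right) = \left(\frac{1}{-74} \cdot 123 - 2830\right) \left(\left(-44\right)^{2} - 11860\right) = \left(\left(- \frac{1}{74}\right) 123 - 2830\right) \left(1936 - 11860\right) = \left(- \frac{123}{74} - 2830\right) \left(-9924\right) = \left(- \frac{209543}{74}\right) \left(-9924\right) = \frac{1039752366}{37}$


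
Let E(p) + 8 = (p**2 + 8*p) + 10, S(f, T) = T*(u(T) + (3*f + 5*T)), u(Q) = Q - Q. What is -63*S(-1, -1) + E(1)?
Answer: -493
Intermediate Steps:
u(Q) = 0
S(f, T) = T*(3*f + 5*T) (S(f, T) = T*(0 + (3*f + 5*T)) = T*(3*f + 5*T))
E(p) = 2 + p**2 + 8*p (E(p) = -8 + ((p**2 + 8*p) + 10) = -8 + (10 + p**2 + 8*p) = 2 + p**2 + 8*p)
-63*S(-1, -1) + E(1) = -(-63)*(3*(-1) + 5*(-1)) + (2 + 1**2 + 8*1) = -(-63)*(-3 - 5) + (2 + 1 + 8) = -(-63)*(-8) + 11 = -63*8 + 11 = -504 + 11 = -493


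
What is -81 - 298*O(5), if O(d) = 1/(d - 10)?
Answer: -107/5 ≈ -21.400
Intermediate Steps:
O(d) = 1/(-10 + d)
-81 - 298*O(5) = -81 - 298/(-10 + 5) = -81 - 298/(-5) = -81 - 298*(-1/5) = -81 + 298/5 = -107/5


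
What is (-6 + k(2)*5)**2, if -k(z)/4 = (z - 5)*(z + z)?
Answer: 54756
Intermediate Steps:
k(z) = -8*z*(-5 + z) (k(z) = -4*(z - 5)*(z + z) = -4*(-5 + z)*2*z = -8*z*(-5 + z))
(-6 + k(2)*5)**2 = (-6 + (8*2*(5 - 1*2))*5)**2 = (-6 + (8*2*(5 - 2))*5)**2 = (-6 + (8*2*3)*5)**2 = (-6 + 48*5)**2 = (-6 + 240)**2 = 234**2 = 54756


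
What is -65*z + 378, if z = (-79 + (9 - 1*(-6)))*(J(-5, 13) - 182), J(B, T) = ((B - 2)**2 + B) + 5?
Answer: -552902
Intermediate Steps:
J(B, T) = 5 + B + (-2 + B)**2 (J(B, T) = ((-2 + B)**2 + B) + 5 = (B + (-2 + B)**2) + 5 = 5 + B + (-2 + B)**2)
z = 8512 (z = (-79 + (9 - 1*(-6)))*((5 - 5 + (-2 - 5)**2) - 182) = (-79 + (9 + 6))*((5 - 5 + (-7)**2) - 182) = (-79 + 15)*((5 - 5 + 49) - 182) = -64*(49 - 182) = -64*(-133) = 8512)
-65*z + 378 = -65*8512 + 378 = -553280 + 378 = -552902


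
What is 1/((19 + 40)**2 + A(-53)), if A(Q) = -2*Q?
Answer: 1/3587 ≈ 0.00027878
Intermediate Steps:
1/((19 + 40)**2 + A(-53)) = 1/((19 + 40)**2 - 2*(-53)) = 1/(59**2 + 106) = 1/(3481 + 106) = 1/3587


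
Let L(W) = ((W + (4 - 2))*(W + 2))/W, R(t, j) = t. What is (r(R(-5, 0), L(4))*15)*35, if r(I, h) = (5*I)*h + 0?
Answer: -118125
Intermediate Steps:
L(W) = (2 + W)²/W (L(W) = ((W + 2)*(2 + W))/W = ((2 + W)*(2 + W))/W = (2 + W)²/W)
r(I, h) = 5*I*h (r(I, h) = 5*I*h + 0 = 5*I*h)
(r(R(-5, 0), L(4))*15)*35 = ((5*(-5)*((2 + 4)²/4))*15)*35 = ((5*(-5)*((¼)*6²))*15)*35 = ((5*(-5)*((¼)*36))*15)*35 = ((5*(-5)*9)*15)*35 = -225*15*35 = -3375*35 = -118125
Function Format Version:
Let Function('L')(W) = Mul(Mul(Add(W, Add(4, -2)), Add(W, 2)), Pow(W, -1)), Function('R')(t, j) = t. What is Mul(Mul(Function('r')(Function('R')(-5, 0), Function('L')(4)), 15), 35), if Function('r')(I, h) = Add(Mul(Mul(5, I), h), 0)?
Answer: -118125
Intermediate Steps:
Function('L')(W) = Mul(Pow(W, -1), Pow(Add(2, W), 2)) (Function('L')(W) = Mul(Mul(Add(W, 2), Add(2, W)), Pow(W, -1)) = Mul(Mul(Add(2, W), Add(2, W)), Pow(W, -1)) = Mul(Pow(Add(2, W), 2), Pow(W, -1)) = Mul(Pow(W, -1), Pow(Add(2, W), 2)))
Function('r')(I, h) = Mul(5, I, h) (Function('r')(I, h) = Add(Mul(5, I, h), 0) = Mul(5, I, h))
Mul(Mul(Function('r')(Function('R')(-5, 0), Function('L')(4)), 15), 35) = Mul(Mul(Mul(5, -5, Mul(Pow(4, -1), Pow(Add(2, 4), 2))), 15), 35) = Mul(Mul(Mul(5, -5, Mul(Rational(1, 4), Pow(6, 2))), 15), 35) = Mul(Mul(Mul(5, -5, Mul(Rational(1, 4), 36)), 15), 35) = Mul(Mul(Mul(5, -5, 9), 15), 35) = Mul(Mul(-225, 15), 35) = Mul(-3375, 35) = -118125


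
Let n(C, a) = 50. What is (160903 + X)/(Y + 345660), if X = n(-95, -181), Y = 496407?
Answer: 53651/280689 ≈ 0.19114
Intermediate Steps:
X = 50
(160903 + X)/(Y + 345660) = (160903 + 50)/(496407 + 345660) = 160953/842067 = 160953*(1/842067) = 53651/280689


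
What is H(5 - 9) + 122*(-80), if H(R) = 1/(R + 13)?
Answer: -87839/9 ≈ -9759.9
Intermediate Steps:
H(R) = 1/(13 + R)
H(5 - 9) + 122*(-80) = 1/(13 + (5 - 9)) + 122*(-80) = 1/(13 - 4) - 9760 = 1/9 - 9760 = ⅑ - 9760 = -87839/9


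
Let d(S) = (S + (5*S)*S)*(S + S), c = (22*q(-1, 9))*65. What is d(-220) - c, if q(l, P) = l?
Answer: -106381770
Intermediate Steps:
c = -1430 (c = (22*(-1))*65 = -22*65 = -1430)
d(S) = 2*S*(S + 5*S²) (d(S) = (S + 5*S²)*(2*S) = 2*S*(S + 5*S²))
d(-220) - c = (-220)²*(2 + 10*(-220)) - 1*(-1430) = 48400*(2 - 2200) + 1430 = 48400*(-2198) + 1430 = -106383200 + 1430 = -106381770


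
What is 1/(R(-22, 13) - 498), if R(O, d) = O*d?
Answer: -1/784 ≈ -0.0012755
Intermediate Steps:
1/(R(-22, 13) - 498) = 1/(-22*13 - 498) = 1/(-286 - 498) = 1/(-784) = -1/784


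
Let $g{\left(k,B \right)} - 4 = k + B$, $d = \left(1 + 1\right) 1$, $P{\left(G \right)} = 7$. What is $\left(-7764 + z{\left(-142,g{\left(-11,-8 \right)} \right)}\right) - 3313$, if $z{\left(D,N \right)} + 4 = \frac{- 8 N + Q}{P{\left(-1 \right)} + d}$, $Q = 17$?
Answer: $- \frac{99592}{9} \approx -11066.0$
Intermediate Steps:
$d = 2$ ($d = 2 \cdot 1 = 2$)
$g{\left(k,B \right)} = 4 + B + k$ ($g{\left(k,B \right)} = 4 + \left(k + B\right) = 4 + \left(B + k\right) = 4 + B + k$)
$z{\left(D,N \right)} = - \frac{19}{9} - \frac{8 N}{9}$ ($z{\left(D,N \right)} = -4 + \frac{- 8 N + 17}{7 + 2} = -4 + \frac{17 - 8 N}{9} = -4 + \left(17 - 8 N\right) \frac{1}{9} = -4 - \left(- \frac{17}{9} + \frac{8 N}{9}\right) = - \frac{19}{9} - \frac{8 N}{9}$)
$\left(-7764 + z{\left(-142,g{\left(-11,-8 \right)} \right)}\right) - 3313 = \left(-7764 - \left(\frac{19}{9} + \frac{8 \left(4 - 8 - 11\right)}{9}\right)\right) - 3313 = \left(-7764 - - \frac{101}{9}\right) - 3313 = \left(-7764 + \left(- \frac{19}{9} + \frac{40}{3}\right)\right) - 3313 = \left(-7764 + \frac{101}{9}\right) - 3313 = - \frac{69775}{9} - 3313 = - \frac{99592}{9}$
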